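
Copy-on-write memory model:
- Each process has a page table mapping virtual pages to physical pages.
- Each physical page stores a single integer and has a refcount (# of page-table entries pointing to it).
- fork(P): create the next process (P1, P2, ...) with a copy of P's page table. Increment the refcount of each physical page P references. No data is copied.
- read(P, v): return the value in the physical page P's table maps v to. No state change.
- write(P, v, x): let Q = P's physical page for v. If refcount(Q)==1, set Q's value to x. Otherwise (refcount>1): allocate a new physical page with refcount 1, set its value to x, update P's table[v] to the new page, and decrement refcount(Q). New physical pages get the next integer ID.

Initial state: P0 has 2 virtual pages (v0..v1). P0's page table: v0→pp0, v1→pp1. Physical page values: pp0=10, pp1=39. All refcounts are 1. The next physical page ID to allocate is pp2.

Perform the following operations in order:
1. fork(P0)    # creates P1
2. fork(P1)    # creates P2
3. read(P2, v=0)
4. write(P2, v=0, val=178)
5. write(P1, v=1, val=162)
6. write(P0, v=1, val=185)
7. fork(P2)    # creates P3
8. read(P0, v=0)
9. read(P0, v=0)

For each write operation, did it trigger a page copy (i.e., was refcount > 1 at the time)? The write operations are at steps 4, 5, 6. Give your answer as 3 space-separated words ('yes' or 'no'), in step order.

Op 1: fork(P0) -> P1. 2 ppages; refcounts: pp0:2 pp1:2
Op 2: fork(P1) -> P2. 2 ppages; refcounts: pp0:3 pp1:3
Op 3: read(P2, v0) -> 10. No state change.
Op 4: write(P2, v0, 178). refcount(pp0)=3>1 -> COPY to pp2. 3 ppages; refcounts: pp0:2 pp1:3 pp2:1
Op 5: write(P1, v1, 162). refcount(pp1)=3>1 -> COPY to pp3. 4 ppages; refcounts: pp0:2 pp1:2 pp2:1 pp3:1
Op 6: write(P0, v1, 185). refcount(pp1)=2>1 -> COPY to pp4. 5 ppages; refcounts: pp0:2 pp1:1 pp2:1 pp3:1 pp4:1
Op 7: fork(P2) -> P3. 5 ppages; refcounts: pp0:2 pp1:2 pp2:2 pp3:1 pp4:1
Op 8: read(P0, v0) -> 10. No state change.
Op 9: read(P0, v0) -> 10. No state change.

yes yes yes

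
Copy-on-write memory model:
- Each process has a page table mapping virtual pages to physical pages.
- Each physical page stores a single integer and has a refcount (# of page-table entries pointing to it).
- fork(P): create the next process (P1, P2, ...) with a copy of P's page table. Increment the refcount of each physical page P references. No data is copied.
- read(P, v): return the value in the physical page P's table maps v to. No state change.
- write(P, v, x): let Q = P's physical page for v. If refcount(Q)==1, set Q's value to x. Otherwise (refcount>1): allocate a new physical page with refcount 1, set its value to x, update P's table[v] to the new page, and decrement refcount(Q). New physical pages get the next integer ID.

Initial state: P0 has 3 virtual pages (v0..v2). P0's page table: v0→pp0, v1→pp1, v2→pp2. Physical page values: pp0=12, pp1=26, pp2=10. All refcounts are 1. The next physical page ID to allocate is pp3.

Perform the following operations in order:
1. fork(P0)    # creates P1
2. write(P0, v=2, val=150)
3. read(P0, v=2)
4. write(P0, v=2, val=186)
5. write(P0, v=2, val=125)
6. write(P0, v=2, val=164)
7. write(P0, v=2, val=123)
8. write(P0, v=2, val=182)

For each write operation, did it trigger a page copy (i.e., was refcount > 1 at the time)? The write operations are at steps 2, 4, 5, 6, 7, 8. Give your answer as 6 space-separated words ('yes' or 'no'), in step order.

Op 1: fork(P0) -> P1. 3 ppages; refcounts: pp0:2 pp1:2 pp2:2
Op 2: write(P0, v2, 150). refcount(pp2)=2>1 -> COPY to pp3. 4 ppages; refcounts: pp0:2 pp1:2 pp2:1 pp3:1
Op 3: read(P0, v2) -> 150. No state change.
Op 4: write(P0, v2, 186). refcount(pp3)=1 -> write in place. 4 ppages; refcounts: pp0:2 pp1:2 pp2:1 pp3:1
Op 5: write(P0, v2, 125). refcount(pp3)=1 -> write in place. 4 ppages; refcounts: pp0:2 pp1:2 pp2:1 pp3:1
Op 6: write(P0, v2, 164). refcount(pp3)=1 -> write in place. 4 ppages; refcounts: pp0:2 pp1:2 pp2:1 pp3:1
Op 7: write(P0, v2, 123). refcount(pp3)=1 -> write in place. 4 ppages; refcounts: pp0:2 pp1:2 pp2:1 pp3:1
Op 8: write(P0, v2, 182). refcount(pp3)=1 -> write in place. 4 ppages; refcounts: pp0:2 pp1:2 pp2:1 pp3:1

yes no no no no no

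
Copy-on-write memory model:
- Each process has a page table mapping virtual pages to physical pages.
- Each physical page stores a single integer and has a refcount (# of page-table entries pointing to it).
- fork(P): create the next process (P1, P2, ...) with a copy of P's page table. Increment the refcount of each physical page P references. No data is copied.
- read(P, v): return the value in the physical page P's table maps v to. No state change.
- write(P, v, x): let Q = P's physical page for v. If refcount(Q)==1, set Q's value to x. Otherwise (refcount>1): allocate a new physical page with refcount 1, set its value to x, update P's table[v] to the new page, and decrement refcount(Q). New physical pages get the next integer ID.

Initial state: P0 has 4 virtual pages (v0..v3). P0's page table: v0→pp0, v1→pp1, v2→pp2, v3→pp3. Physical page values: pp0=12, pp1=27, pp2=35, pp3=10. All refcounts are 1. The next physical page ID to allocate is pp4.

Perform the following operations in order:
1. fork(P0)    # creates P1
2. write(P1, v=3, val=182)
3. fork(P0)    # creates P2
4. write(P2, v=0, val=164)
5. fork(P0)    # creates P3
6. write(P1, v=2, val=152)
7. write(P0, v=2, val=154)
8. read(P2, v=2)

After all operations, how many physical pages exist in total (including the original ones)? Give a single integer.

Answer: 8

Derivation:
Op 1: fork(P0) -> P1. 4 ppages; refcounts: pp0:2 pp1:2 pp2:2 pp3:2
Op 2: write(P1, v3, 182). refcount(pp3)=2>1 -> COPY to pp4. 5 ppages; refcounts: pp0:2 pp1:2 pp2:2 pp3:1 pp4:1
Op 3: fork(P0) -> P2. 5 ppages; refcounts: pp0:3 pp1:3 pp2:3 pp3:2 pp4:1
Op 4: write(P2, v0, 164). refcount(pp0)=3>1 -> COPY to pp5. 6 ppages; refcounts: pp0:2 pp1:3 pp2:3 pp3:2 pp4:1 pp5:1
Op 5: fork(P0) -> P3. 6 ppages; refcounts: pp0:3 pp1:4 pp2:4 pp3:3 pp4:1 pp5:1
Op 6: write(P1, v2, 152). refcount(pp2)=4>1 -> COPY to pp6. 7 ppages; refcounts: pp0:3 pp1:4 pp2:3 pp3:3 pp4:1 pp5:1 pp6:1
Op 7: write(P0, v2, 154). refcount(pp2)=3>1 -> COPY to pp7. 8 ppages; refcounts: pp0:3 pp1:4 pp2:2 pp3:3 pp4:1 pp5:1 pp6:1 pp7:1
Op 8: read(P2, v2) -> 35. No state change.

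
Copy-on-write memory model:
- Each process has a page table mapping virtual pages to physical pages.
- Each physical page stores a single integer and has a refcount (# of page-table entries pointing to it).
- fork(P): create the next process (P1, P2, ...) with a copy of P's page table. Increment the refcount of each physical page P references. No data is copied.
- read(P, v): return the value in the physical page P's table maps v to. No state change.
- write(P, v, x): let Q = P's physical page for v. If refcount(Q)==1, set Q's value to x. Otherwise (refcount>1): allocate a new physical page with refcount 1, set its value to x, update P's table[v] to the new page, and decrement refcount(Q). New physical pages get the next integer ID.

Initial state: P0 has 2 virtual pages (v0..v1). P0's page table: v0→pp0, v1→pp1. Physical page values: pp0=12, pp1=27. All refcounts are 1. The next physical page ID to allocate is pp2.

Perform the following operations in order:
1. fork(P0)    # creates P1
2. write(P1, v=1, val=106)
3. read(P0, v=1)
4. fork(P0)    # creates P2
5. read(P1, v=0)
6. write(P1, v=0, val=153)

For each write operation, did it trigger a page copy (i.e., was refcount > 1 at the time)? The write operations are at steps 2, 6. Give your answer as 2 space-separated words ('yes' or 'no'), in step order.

Op 1: fork(P0) -> P1. 2 ppages; refcounts: pp0:2 pp1:2
Op 2: write(P1, v1, 106). refcount(pp1)=2>1 -> COPY to pp2. 3 ppages; refcounts: pp0:2 pp1:1 pp2:1
Op 3: read(P0, v1) -> 27. No state change.
Op 4: fork(P0) -> P2. 3 ppages; refcounts: pp0:3 pp1:2 pp2:1
Op 5: read(P1, v0) -> 12. No state change.
Op 6: write(P1, v0, 153). refcount(pp0)=3>1 -> COPY to pp3. 4 ppages; refcounts: pp0:2 pp1:2 pp2:1 pp3:1

yes yes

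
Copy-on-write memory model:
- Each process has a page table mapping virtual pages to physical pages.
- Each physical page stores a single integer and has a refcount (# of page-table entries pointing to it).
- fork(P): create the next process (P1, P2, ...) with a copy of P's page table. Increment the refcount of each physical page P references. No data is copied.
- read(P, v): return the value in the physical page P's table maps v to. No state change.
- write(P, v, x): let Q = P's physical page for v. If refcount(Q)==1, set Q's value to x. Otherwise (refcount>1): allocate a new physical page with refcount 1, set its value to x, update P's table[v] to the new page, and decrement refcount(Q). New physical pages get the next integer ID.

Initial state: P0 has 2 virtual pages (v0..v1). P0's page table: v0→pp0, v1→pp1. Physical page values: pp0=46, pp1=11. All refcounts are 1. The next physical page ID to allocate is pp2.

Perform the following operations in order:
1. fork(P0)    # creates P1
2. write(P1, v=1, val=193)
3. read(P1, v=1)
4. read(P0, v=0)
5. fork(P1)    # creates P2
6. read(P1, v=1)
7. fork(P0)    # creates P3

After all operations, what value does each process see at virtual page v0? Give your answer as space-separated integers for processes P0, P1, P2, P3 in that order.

Op 1: fork(P0) -> P1. 2 ppages; refcounts: pp0:2 pp1:2
Op 2: write(P1, v1, 193). refcount(pp1)=2>1 -> COPY to pp2. 3 ppages; refcounts: pp0:2 pp1:1 pp2:1
Op 3: read(P1, v1) -> 193. No state change.
Op 4: read(P0, v0) -> 46. No state change.
Op 5: fork(P1) -> P2. 3 ppages; refcounts: pp0:3 pp1:1 pp2:2
Op 6: read(P1, v1) -> 193. No state change.
Op 7: fork(P0) -> P3. 3 ppages; refcounts: pp0:4 pp1:2 pp2:2
P0: v0 -> pp0 = 46
P1: v0 -> pp0 = 46
P2: v0 -> pp0 = 46
P3: v0 -> pp0 = 46

Answer: 46 46 46 46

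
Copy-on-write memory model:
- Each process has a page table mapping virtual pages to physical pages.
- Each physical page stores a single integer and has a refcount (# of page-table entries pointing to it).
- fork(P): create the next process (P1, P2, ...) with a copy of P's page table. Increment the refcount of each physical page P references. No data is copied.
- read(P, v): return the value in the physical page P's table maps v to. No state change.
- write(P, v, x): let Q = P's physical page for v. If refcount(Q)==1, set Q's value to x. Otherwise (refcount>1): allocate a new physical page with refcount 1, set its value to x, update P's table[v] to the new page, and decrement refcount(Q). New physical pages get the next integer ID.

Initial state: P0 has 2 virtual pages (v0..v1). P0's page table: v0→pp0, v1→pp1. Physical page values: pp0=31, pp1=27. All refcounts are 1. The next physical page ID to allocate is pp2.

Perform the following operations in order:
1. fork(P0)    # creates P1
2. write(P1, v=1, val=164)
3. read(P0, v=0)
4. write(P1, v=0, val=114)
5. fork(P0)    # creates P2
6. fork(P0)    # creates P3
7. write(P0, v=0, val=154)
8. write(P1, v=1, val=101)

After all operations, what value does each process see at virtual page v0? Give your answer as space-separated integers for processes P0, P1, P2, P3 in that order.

Op 1: fork(P0) -> P1. 2 ppages; refcounts: pp0:2 pp1:2
Op 2: write(P1, v1, 164). refcount(pp1)=2>1 -> COPY to pp2. 3 ppages; refcounts: pp0:2 pp1:1 pp2:1
Op 3: read(P0, v0) -> 31. No state change.
Op 4: write(P1, v0, 114). refcount(pp0)=2>1 -> COPY to pp3. 4 ppages; refcounts: pp0:1 pp1:1 pp2:1 pp3:1
Op 5: fork(P0) -> P2. 4 ppages; refcounts: pp0:2 pp1:2 pp2:1 pp3:1
Op 6: fork(P0) -> P3. 4 ppages; refcounts: pp0:3 pp1:3 pp2:1 pp3:1
Op 7: write(P0, v0, 154). refcount(pp0)=3>1 -> COPY to pp4. 5 ppages; refcounts: pp0:2 pp1:3 pp2:1 pp3:1 pp4:1
Op 8: write(P1, v1, 101). refcount(pp2)=1 -> write in place. 5 ppages; refcounts: pp0:2 pp1:3 pp2:1 pp3:1 pp4:1
P0: v0 -> pp4 = 154
P1: v0 -> pp3 = 114
P2: v0 -> pp0 = 31
P3: v0 -> pp0 = 31

Answer: 154 114 31 31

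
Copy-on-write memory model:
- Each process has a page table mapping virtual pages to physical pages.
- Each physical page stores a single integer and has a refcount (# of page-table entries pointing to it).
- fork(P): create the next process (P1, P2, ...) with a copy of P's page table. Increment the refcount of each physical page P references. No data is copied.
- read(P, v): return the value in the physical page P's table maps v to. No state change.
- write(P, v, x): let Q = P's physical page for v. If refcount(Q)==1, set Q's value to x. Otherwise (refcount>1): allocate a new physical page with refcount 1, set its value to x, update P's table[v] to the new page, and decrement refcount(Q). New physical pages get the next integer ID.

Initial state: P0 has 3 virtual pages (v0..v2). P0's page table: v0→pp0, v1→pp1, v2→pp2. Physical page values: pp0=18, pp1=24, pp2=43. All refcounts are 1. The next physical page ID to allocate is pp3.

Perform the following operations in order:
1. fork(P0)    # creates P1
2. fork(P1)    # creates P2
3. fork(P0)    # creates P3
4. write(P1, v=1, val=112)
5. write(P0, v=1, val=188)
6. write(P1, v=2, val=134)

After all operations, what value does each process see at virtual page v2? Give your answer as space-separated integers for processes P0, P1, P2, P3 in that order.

Answer: 43 134 43 43

Derivation:
Op 1: fork(P0) -> P1. 3 ppages; refcounts: pp0:2 pp1:2 pp2:2
Op 2: fork(P1) -> P2. 3 ppages; refcounts: pp0:3 pp1:3 pp2:3
Op 3: fork(P0) -> P3. 3 ppages; refcounts: pp0:4 pp1:4 pp2:4
Op 4: write(P1, v1, 112). refcount(pp1)=4>1 -> COPY to pp3. 4 ppages; refcounts: pp0:4 pp1:3 pp2:4 pp3:1
Op 5: write(P0, v1, 188). refcount(pp1)=3>1 -> COPY to pp4. 5 ppages; refcounts: pp0:4 pp1:2 pp2:4 pp3:1 pp4:1
Op 6: write(P1, v2, 134). refcount(pp2)=4>1 -> COPY to pp5. 6 ppages; refcounts: pp0:4 pp1:2 pp2:3 pp3:1 pp4:1 pp5:1
P0: v2 -> pp2 = 43
P1: v2 -> pp5 = 134
P2: v2 -> pp2 = 43
P3: v2 -> pp2 = 43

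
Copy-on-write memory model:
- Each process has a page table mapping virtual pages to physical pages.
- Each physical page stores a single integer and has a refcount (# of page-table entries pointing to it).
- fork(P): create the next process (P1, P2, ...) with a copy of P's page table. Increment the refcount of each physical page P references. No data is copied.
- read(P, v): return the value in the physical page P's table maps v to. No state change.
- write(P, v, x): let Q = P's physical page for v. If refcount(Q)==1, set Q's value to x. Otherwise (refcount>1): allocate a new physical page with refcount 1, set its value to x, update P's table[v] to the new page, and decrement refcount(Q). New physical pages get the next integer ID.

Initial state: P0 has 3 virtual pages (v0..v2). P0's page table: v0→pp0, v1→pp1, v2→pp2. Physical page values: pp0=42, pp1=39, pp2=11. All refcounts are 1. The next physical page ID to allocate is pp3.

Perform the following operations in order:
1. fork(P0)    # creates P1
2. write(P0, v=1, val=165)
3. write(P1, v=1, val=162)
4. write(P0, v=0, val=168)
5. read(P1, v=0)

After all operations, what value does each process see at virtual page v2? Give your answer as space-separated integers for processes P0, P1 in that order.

Answer: 11 11

Derivation:
Op 1: fork(P0) -> P1. 3 ppages; refcounts: pp0:2 pp1:2 pp2:2
Op 2: write(P0, v1, 165). refcount(pp1)=2>1 -> COPY to pp3. 4 ppages; refcounts: pp0:2 pp1:1 pp2:2 pp3:1
Op 3: write(P1, v1, 162). refcount(pp1)=1 -> write in place. 4 ppages; refcounts: pp0:2 pp1:1 pp2:2 pp3:1
Op 4: write(P0, v0, 168). refcount(pp0)=2>1 -> COPY to pp4. 5 ppages; refcounts: pp0:1 pp1:1 pp2:2 pp3:1 pp4:1
Op 5: read(P1, v0) -> 42. No state change.
P0: v2 -> pp2 = 11
P1: v2 -> pp2 = 11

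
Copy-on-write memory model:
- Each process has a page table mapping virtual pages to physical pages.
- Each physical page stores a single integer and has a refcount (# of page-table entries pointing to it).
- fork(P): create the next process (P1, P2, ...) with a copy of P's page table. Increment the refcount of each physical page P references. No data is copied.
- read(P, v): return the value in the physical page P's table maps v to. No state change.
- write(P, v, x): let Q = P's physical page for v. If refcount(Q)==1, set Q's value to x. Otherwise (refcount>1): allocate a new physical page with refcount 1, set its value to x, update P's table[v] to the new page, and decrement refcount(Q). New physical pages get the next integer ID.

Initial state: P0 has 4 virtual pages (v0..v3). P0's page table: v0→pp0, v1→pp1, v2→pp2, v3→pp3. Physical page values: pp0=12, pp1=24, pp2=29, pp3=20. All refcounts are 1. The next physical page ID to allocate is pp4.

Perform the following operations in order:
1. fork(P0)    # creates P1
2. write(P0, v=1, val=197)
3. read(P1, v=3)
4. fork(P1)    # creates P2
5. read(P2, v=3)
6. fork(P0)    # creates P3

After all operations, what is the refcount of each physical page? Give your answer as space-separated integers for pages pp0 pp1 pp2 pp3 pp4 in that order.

Op 1: fork(P0) -> P1. 4 ppages; refcounts: pp0:2 pp1:2 pp2:2 pp3:2
Op 2: write(P0, v1, 197). refcount(pp1)=2>1 -> COPY to pp4. 5 ppages; refcounts: pp0:2 pp1:1 pp2:2 pp3:2 pp4:1
Op 3: read(P1, v3) -> 20. No state change.
Op 4: fork(P1) -> P2. 5 ppages; refcounts: pp0:3 pp1:2 pp2:3 pp3:3 pp4:1
Op 5: read(P2, v3) -> 20. No state change.
Op 6: fork(P0) -> P3. 5 ppages; refcounts: pp0:4 pp1:2 pp2:4 pp3:4 pp4:2

Answer: 4 2 4 4 2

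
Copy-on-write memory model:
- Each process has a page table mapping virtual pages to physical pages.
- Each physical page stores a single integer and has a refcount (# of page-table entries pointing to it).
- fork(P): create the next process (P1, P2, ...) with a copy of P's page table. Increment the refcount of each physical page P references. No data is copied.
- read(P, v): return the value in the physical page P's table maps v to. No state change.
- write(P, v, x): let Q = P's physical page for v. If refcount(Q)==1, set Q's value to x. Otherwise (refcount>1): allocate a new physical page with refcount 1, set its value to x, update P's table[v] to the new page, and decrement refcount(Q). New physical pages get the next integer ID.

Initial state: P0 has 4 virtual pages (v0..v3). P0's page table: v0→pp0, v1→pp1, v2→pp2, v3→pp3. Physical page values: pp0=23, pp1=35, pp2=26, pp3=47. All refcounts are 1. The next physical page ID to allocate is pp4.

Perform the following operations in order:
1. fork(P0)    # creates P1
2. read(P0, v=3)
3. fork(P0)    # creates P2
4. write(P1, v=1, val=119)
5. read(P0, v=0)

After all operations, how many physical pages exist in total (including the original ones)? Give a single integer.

Answer: 5

Derivation:
Op 1: fork(P0) -> P1. 4 ppages; refcounts: pp0:2 pp1:2 pp2:2 pp3:2
Op 2: read(P0, v3) -> 47. No state change.
Op 3: fork(P0) -> P2. 4 ppages; refcounts: pp0:3 pp1:3 pp2:3 pp3:3
Op 4: write(P1, v1, 119). refcount(pp1)=3>1 -> COPY to pp4. 5 ppages; refcounts: pp0:3 pp1:2 pp2:3 pp3:3 pp4:1
Op 5: read(P0, v0) -> 23. No state change.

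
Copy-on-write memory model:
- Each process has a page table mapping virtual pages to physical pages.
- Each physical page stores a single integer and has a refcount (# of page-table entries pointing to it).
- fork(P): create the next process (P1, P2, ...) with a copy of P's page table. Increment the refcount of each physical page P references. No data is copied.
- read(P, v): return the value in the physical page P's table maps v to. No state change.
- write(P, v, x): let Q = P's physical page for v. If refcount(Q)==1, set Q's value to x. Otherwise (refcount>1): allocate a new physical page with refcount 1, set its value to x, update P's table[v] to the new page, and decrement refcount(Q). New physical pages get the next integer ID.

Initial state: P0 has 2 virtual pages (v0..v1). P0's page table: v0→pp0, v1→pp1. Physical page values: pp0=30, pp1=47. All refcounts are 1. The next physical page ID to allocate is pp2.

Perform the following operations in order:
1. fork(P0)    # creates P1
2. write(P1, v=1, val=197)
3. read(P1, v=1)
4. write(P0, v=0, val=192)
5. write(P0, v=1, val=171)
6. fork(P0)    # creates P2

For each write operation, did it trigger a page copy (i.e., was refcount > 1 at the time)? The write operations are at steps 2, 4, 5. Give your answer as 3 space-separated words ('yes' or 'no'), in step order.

Op 1: fork(P0) -> P1. 2 ppages; refcounts: pp0:2 pp1:2
Op 2: write(P1, v1, 197). refcount(pp1)=2>1 -> COPY to pp2. 3 ppages; refcounts: pp0:2 pp1:1 pp2:1
Op 3: read(P1, v1) -> 197. No state change.
Op 4: write(P0, v0, 192). refcount(pp0)=2>1 -> COPY to pp3. 4 ppages; refcounts: pp0:1 pp1:1 pp2:1 pp3:1
Op 5: write(P0, v1, 171). refcount(pp1)=1 -> write in place. 4 ppages; refcounts: pp0:1 pp1:1 pp2:1 pp3:1
Op 6: fork(P0) -> P2. 4 ppages; refcounts: pp0:1 pp1:2 pp2:1 pp3:2

yes yes no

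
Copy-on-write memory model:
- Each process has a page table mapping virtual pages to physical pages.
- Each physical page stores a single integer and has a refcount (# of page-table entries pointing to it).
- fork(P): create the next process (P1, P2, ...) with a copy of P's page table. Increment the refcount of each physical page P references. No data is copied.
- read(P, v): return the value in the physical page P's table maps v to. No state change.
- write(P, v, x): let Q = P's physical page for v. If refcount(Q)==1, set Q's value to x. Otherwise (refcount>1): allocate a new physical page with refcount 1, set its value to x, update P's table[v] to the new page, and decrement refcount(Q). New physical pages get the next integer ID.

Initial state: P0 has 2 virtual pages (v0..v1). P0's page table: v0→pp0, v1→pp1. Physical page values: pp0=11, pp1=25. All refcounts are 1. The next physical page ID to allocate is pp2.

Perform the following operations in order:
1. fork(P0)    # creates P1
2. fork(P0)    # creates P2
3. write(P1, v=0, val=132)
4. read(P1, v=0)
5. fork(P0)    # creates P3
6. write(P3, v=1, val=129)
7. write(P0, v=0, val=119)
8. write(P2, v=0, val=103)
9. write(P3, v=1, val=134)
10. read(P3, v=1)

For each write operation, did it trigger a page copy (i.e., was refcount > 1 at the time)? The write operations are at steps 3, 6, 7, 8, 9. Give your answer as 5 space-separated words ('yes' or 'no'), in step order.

Op 1: fork(P0) -> P1. 2 ppages; refcounts: pp0:2 pp1:2
Op 2: fork(P0) -> P2. 2 ppages; refcounts: pp0:3 pp1:3
Op 3: write(P1, v0, 132). refcount(pp0)=3>1 -> COPY to pp2. 3 ppages; refcounts: pp0:2 pp1:3 pp2:1
Op 4: read(P1, v0) -> 132. No state change.
Op 5: fork(P0) -> P3. 3 ppages; refcounts: pp0:3 pp1:4 pp2:1
Op 6: write(P3, v1, 129). refcount(pp1)=4>1 -> COPY to pp3. 4 ppages; refcounts: pp0:3 pp1:3 pp2:1 pp3:1
Op 7: write(P0, v0, 119). refcount(pp0)=3>1 -> COPY to pp4. 5 ppages; refcounts: pp0:2 pp1:3 pp2:1 pp3:1 pp4:1
Op 8: write(P2, v0, 103). refcount(pp0)=2>1 -> COPY to pp5. 6 ppages; refcounts: pp0:1 pp1:3 pp2:1 pp3:1 pp4:1 pp5:1
Op 9: write(P3, v1, 134). refcount(pp3)=1 -> write in place. 6 ppages; refcounts: pp0:1 pp1:3 pp2:1 pp3:1 pp4:1 pp5:1
Op 10: read(P3, v1) -> 134. No state change.

yes yes yes yes no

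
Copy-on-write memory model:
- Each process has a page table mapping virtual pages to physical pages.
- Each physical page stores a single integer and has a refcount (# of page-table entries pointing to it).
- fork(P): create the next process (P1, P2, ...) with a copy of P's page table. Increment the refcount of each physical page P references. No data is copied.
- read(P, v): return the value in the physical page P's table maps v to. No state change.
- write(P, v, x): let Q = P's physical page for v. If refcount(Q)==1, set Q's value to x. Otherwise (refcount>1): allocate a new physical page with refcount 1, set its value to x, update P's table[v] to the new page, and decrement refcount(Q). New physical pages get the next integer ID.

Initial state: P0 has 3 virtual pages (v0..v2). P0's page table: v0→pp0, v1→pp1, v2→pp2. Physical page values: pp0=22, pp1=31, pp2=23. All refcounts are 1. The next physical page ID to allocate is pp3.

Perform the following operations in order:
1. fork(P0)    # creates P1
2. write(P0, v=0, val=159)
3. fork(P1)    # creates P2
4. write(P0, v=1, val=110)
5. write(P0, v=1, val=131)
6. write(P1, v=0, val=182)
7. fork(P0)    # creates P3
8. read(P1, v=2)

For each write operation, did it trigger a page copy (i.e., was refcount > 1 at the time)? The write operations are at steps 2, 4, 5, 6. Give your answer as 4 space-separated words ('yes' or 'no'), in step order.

Op 1: fork(P0) -> P1. 3 ppages; refcounts: pp0:2 pp1:2 pp2:2
Op 2: write(P0, v0, 159). refcount(pp0)=2>1 -> COPY to pp3. 4 ppages; refcounts: pp0:1 pp1:2 pp2:2 pp3:1
Op 3: fork(P1) -> P2. 4 ppages; refcounts: pp0:2 pp1:3 pp2:3 pp3:1
Op 4: write(P0, v1, 110). refcount(pp1)=3>1 -> COPY to pp4. 5 ppages; refcounts: pp0:2 pp1:2 pp2:3 pp3:1 pp4:1
Op 5: write(P0, v1, 131). refcount(pp4)=1 -> write in place. 5 ppages; refcounts: pp0:2 pp1:2 pp2:3 pp3:1 pp4:1
Op 6: write(P1, v0, 182). refcount(pp0)=2>1 -> COPY to pp5. 6 ppages; refcounts: pp0:1 pp1:2 pp2:3 pp3:1 pp4:1 pp5:1
Op 7: fork(P0) -> P3. 6 ppages; refcounts: pp0:1 pp1:2 pp2:4 pp3:2 pp4:2 pp5:1
Op 8: read(P1, v2) -> 23. No state change.

yes yes no yes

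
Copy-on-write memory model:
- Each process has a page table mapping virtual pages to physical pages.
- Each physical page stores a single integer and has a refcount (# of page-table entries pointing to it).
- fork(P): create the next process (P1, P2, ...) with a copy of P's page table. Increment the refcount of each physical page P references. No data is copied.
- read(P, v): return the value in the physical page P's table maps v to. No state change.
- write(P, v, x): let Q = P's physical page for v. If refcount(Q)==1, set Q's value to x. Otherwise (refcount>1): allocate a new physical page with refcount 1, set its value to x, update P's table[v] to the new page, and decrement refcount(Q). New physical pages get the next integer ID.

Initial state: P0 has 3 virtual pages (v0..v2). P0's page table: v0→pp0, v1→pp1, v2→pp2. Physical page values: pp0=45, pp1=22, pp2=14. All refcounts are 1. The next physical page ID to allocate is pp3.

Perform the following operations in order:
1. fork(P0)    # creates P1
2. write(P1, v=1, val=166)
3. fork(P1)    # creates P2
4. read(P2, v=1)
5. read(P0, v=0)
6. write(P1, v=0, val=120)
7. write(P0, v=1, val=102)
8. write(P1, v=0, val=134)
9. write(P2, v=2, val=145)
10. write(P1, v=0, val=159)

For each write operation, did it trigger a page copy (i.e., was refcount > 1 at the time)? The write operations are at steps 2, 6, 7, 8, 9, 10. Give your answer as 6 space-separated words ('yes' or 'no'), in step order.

Op 1: fork(P0) -> P1. 3 ppages; refcounts: pp0:2 pp1:2 pp2:2
Op 2: write(P1, v1, 166). refcount(pp1)=2>1 -> COPY to pp3. 4 ppages; refcounts: pp0:2 pp1:1 pp2:2 pp3:1
Op 3: fork(P1) -> P2. 4 ppages; refcounts: pp0:3 pp1:1 pp2:3 pp3:2
Op 4: read(P2, v1) -> 166. No state change.
Op 5: read(P0, v0) -> 45. No state change.
Op 6: write(P1, v0, 120). refcount(pp0)=3>1 -> COPY to pp4. 5 ppages; refcounts: pp0:2 pp1:1 pp2:3 pp3:2 pp4:1
Op 7: write(P0, v1, 102). refcount(pp1)=1 -> write in place. 5 ppages; refcounts: pp0:2 pp1:1 pp2:3 pp3:2 pp4:1
Op 8: write(P1, v0, 134). refcount(pp4)=1 -> write in place. 5 ppages; refcounts: pp0:2 pp1:1 pp2:3 pp3:2 pp4:1
Op 9: write(P2, v2, 145). refcount(pp2)=3>1 -> COPY to pp5. 6 ppages; refcounts: pp0:2 pp1:1 pp2:2 pp3:2 pp4:1 pp5:1
Op 10: write(P1, v0, 159). refcount(pp4)=1 -> write in place. 6 ppages; refcounts: pp0:2 pp1:1 pp2:2 pp3:2 pp4:1 pp5:1

yes yes no no yes no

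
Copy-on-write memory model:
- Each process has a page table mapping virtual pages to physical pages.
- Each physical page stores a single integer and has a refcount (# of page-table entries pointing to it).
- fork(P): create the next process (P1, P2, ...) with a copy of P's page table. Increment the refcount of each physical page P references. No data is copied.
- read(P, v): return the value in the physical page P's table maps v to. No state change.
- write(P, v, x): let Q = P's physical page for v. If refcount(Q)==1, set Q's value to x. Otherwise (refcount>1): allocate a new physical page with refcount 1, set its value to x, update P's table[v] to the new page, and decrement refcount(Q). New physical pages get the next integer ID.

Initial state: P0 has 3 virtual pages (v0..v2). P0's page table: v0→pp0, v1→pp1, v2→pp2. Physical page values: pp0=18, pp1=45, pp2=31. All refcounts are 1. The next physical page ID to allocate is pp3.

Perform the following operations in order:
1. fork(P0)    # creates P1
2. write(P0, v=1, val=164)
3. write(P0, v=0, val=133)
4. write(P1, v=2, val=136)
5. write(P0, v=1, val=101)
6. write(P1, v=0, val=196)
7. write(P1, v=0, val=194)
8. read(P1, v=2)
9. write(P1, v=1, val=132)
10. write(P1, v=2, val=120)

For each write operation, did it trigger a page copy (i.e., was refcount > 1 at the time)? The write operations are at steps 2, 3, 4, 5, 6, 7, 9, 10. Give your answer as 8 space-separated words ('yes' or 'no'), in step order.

Op 1: fork(P0) -> P1. 3 ppages; refcounts: pp0:2 pp1:2 pp2:2
Op 2: write(P0, v1, 164). refcount(pp1)=2>1 -> COPY to pp3. 4 ppages; refcounts: pp0:2 pp1:1 pp2:2 pp3:1
Op 3: write(P0, v0, 133). refcount(pp0)=2>1 -> COPY to pp4. 5 ppages; refcounts: pp0:1 pp1:1 pp2:2 pp3:1 pp4:1
Op 4: write(P1, v2, 136). refcount(pp2)=2>1 -> COPY to pp5. 6 ppages; refcounts: pp0:1 pp1:1 pp2:1 pp3:1 pp4:1 pp5:1
Op 5: write(P0, v1, 101). refcount(pp3)=1 -> write in place. 6 ppages; refcounts: pp0:1 pp1:1 pp2:1 pp3:1 pp4:1 pp5:1
Op 6: write(P1, v0, 196). refcount(pp0)=1 -> write in place. 6 ppages; refcounts: pp0:1 pp1:1 pp2:1 pp3:1 pp4:1 pp5:1
Op 7: write(P1, v0, 194). refcount(pp0)=1 -> write in place. 6 ppages; refcounts: pp0:1 pp1:1 pp2:1 pp3:1 pp4:1 pp5:1
Op 8: read(P1, v2) -> 136. No state change.
Op 9: write(P1, v1, 132). refcount(pp1)=1 -> write in place. 6 ppages; refcounts: pp0:1 pp1:1 pp2:1 pp3:1 pp4:1 pp5:1
Op 10: write(P1, v2, 120). refcount(pp5)=1 -> write in place. 6 ppages; refcounts: pp0:1 pp1:1 pp2:1 pp3:1 pp4:1 pp5:1

yes yes yes no no no no no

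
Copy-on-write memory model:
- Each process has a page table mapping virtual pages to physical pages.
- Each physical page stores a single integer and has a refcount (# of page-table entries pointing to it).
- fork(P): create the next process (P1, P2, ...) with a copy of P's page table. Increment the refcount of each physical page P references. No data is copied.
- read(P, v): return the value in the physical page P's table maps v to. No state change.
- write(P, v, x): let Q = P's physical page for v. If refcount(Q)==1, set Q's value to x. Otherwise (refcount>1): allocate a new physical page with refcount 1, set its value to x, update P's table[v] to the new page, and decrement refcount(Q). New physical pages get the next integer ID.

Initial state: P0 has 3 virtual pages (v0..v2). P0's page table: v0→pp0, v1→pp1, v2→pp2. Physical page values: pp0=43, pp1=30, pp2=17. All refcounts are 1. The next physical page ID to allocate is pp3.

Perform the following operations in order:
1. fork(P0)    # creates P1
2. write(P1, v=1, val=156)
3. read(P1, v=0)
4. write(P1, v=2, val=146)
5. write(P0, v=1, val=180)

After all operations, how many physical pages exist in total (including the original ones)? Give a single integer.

Op 1: fork(P0) -> P1. 3 ppages; refcounts: pp0:2 pp1:2 pp2:2
Op 2: write(P1, v1, 156). refcount(pp1)=2>1 -> COPY to pp3. 4 ppages; refcounts: pp0:2 pp1:1 pp2:2 pp3:1
Op 3: read(P1, v0) -> 43. No state change.
Op 4: write(P1, v2, 146). refcount(pp2)=2>1 -> COPY to pp4. 5 ppages; refcounts: pp0:2 pp1:1 pp2:1 pp3:1 pp4:1
Op 5: write(P0, v1, 180). refcount(pp1)=1 -> write in place. 5 ppages; refcounts: pp0:2 pp1:1 pp2:1 pp3:1 pp4:1

Answer: 5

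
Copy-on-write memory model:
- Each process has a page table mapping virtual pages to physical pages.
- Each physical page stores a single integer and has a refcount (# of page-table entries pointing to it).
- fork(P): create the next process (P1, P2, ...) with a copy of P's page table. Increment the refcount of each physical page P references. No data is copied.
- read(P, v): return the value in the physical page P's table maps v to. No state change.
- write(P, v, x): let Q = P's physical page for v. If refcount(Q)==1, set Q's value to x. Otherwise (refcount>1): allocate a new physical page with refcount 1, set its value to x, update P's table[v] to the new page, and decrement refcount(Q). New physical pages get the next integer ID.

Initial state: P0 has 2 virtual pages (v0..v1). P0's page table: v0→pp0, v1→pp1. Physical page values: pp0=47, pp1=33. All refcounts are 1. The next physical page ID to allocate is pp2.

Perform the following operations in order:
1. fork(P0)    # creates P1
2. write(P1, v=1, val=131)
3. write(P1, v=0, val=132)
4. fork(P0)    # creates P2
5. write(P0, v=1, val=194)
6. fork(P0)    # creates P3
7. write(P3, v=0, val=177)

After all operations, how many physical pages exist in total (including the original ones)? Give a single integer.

Answer: 6

Derivation:
Op 1: fork(P0) -> P1. 2 ppages; refcounts: pp0:2 pp1:2
Op 2: write(P1, v1, 131). refcount(pp1)=2>1 -> COPY to pp2. 3 ppages; refcounts: pp0:2 pp1:1 pp2:1
Op 3: write(P1, v0, 132). refcount(pp0)=2>1 -> COPY to pp3. 4 ppages; refcounts: pp0:1 pp1:1 pp2:1 pp3:1
Op 4: fork(P0) -> P2. 4 ppages; refcounts: pp0:2 pp1:2 pp2:1 pp3:1
Op 5: write(P0, v1, 194). refcount(pp1)=2>1 -> COPY to pp4. 5 ppages; refcounts: pp0:2 pp1:1 pp2:1 pp3:1 pp4:1
Op 6: fork(P0) -> P3. 5 ppages; refcounts: pp0:3 pp1:1 pp2:1 pp3:1 pp4:2
Op 7: write(P3, v0, 177). refcount(pp0)=3>1 -> COPY to pp5. 6 ppages; refcounts: pp0:2 pp1:1 pp2:1 pp3:1 pp4:2 pp5:1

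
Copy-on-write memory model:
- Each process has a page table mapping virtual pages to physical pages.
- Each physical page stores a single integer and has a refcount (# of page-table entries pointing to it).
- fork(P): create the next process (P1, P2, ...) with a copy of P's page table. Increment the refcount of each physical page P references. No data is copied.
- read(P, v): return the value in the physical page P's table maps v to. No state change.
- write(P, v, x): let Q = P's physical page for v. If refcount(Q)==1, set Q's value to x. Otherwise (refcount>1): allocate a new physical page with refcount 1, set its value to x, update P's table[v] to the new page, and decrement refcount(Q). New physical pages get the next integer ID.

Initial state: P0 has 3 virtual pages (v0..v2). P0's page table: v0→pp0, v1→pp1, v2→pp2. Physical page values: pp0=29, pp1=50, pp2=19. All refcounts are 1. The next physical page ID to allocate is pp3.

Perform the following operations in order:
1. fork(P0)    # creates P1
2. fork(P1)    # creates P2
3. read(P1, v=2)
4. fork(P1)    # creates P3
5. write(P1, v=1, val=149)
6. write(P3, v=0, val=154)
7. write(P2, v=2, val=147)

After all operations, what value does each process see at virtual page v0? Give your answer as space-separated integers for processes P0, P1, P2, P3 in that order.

Answer: 29 29 29 154

Derivation:
Op 1: fork(P0) -> P1. 3 ppages; refcounts: pp0:2 pp1:2 pp2:2
Op 2: fork(P1) -> P2. 3 ppages; refcounts: pp0:3 pp1:3 pp2:3
Op 3: read(P1, v2) -> 19. No state change.
Op 4: fork(P1) -> P3. 3 ppages; refcounts: pp0:4 pp1:4 pp2:4
Op 5: write(P1, v1, 149). refcount(pp1)=4>1 -> COPY to pp3. 4 ppages; refcounts: pp0:4 pp1:3 pp2:4 pp3:1
Op 6: write(P3, v0, 154). refcount(pp0)=4>1 -> COPY to pp4. 5 ppages; refcounts: pp0:3 pp1:3 pp2:4 pp3:1 pp4:1
Op 7: write(P2, v2, 147). refcount(pp2)=4>1 -> COPY to pp5. 6 ppages; refcounts: pp0:3 pp1:3 pp2:3 pp3:1 pp4:1 pp5:1
P0: v0 -> pp0 = 29
P1: v0 -> pp0 = 29
P2: v0 -> pp0 = 29
P3: v0 -> pp4 = 154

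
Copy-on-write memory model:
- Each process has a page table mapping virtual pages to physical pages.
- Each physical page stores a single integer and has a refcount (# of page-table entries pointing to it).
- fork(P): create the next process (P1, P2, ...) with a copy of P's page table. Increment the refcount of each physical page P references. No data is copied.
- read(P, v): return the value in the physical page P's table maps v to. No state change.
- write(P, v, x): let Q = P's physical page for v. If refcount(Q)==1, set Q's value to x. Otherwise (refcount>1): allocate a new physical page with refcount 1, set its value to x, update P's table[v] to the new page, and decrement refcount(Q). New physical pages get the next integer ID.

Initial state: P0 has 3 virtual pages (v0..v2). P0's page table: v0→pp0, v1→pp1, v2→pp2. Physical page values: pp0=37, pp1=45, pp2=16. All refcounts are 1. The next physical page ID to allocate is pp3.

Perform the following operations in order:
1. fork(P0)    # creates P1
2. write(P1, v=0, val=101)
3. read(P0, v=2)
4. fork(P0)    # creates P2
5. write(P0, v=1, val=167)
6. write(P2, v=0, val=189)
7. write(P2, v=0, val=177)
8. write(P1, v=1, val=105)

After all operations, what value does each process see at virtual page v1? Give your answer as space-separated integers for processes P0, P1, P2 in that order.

Answer: 167 105 45

Derivation:
Op 1: fork(P0) -> P1. 3 ppages; refcounts: pp0:2 pp1:2 pp2:2
Op 2: write(P1, v0, 101). refcount(pp0)=2>1 -> COPY to pp3. 4 ppages; refcounts: pp0:1 pp1:2 pp2:2 pp3:1
Op 3: read(P0, v2) -> 16. No state change.
Op 4: fork(P0) -> P2. 4 ppages; refcounts: pp0:2 pp1:3 pp2:3 pp3:1
Op 5: write(P0, v1, 167). refcount(pp1)=3>1 -> COPY to pp4. 5 ppages; refcounts: pp0:2 pp1:2 pp2:3 pp3:1 pp4:1
Op 6: write(P2, v0, 189). refcount(pp0)=2>1 -> COPY to pp5. 6 ppages; refcounts: pp0:1 pp1:2 pp2:3 pp3:1 pp4:1 pp5:1
Op 7: write(P2, v0, 177). refcount(pp5)=1 -> write in place. 6 ppages; refcounts: pp0:1 pp1:2 pp2:3 pp3:1 pp4:1 pp5:1
Op 8: write(P1, v1, 105). refcount(pp1)=2>1 -> COPY to pp6. 7 ppages; refcounts: pp0:1 pp1:1 pp2:3 pp3:1 pp4:1 pp5:1 pp6:1
P0: v1 -> pp4 = 167
P1: v1 -> pp6 = 105
P2: v1 -> pp1 = 45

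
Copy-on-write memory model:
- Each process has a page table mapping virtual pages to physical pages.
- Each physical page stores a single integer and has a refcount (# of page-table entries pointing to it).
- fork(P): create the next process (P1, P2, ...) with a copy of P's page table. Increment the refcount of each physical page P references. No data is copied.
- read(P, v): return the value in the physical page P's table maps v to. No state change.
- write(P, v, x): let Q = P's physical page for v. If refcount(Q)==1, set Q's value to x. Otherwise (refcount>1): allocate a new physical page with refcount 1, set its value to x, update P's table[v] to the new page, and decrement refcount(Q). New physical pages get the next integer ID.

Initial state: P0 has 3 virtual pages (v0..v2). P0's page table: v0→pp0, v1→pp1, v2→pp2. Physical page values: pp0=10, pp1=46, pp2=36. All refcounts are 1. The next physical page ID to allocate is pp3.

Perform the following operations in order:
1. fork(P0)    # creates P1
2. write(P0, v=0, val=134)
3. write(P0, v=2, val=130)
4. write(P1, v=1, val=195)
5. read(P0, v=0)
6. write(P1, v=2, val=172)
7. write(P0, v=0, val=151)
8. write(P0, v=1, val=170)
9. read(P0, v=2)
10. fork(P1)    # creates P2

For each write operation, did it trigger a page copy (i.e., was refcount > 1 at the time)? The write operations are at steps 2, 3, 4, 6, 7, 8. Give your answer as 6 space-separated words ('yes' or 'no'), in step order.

Op 1: fork(P0) -> P1. 3 ppages; refcounts: pp0:2 pp1:2 pp2:2
Op 2: write(P0, v0, 134). refcount(pp0)=2>1 -> COPY to pp3. 4 ppages; refcounts: pp0:1 pp1:2 pp2:2 pp3:1
Op 3: write(P0, v2, 130). refcount(pp2)=2>1 -> COPY to pp4. 5 ppages; refcounts: pp0:1 pp1:2 pp2:1 pp3:1 pp4:1
Op 4: write(P1, v1, 195). refcount(pp1)=2>1 -> COPY to pp5. 6 ppages; refcounts: pp0:1 pp1:1 pp2:1 pp3:1 pp4:1 pp5:1
Op 5: read(P0, v0) -> 134. No state change.
Op 6: write(P1, v2, 172). refcount(pp2)=1 -> write in place. 6 ppages; refcounts: pp0:1 pp1:1 pp2:1 pp3:1 pp4:1 pp5:1
Op 7: write(P0, v0, 151). refcount(pp3)=1 -> write in place. 6 ppages; refcounts: pp0:1 pp1:1 pp2:1 pp3:1 pp4:1 pp5:1
Op 8: write(P0, v1, 170). refcount(pp1)=1 -> write in place. 6 ppages; refcounts: pp0:1 pp1:1 pp2:1 pp3:1 pp4:1 pp5:1
Op 9: read(P0, v2) -> 130. No state change.
Op 10: fork(P1) -> P2. 6 ppages; refcounts: pp0:2 pp1:1 pp2:2 pp3:1 pp4:1 pp5:2

yes yes yes no no no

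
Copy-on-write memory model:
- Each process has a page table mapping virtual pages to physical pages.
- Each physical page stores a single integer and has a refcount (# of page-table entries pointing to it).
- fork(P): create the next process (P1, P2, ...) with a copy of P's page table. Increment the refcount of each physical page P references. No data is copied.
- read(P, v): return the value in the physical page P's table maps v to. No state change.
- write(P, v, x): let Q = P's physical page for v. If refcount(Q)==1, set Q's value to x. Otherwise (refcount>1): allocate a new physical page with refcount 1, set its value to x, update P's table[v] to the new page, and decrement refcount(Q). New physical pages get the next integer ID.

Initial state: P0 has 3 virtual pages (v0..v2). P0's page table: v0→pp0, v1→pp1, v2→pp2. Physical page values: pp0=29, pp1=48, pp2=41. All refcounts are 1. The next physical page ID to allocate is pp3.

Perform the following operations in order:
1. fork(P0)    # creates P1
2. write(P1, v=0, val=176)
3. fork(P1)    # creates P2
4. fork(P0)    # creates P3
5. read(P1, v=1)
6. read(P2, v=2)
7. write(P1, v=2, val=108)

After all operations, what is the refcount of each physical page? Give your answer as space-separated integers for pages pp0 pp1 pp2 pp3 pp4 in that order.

Op 1: fork(P0) -> P1. 3 ppages; refcounts: pp0:2 pp1:2 pp2:2
Op 2: write(P1, v0, 176). refcount(pp0)=2>1 -> COPY to pp3. 4 ppages; refcounts: pp0:1 pp1:2 pp2:2 pp3:1
Op 3: fork(P1) -> P2. 4 ppages; refcounts: pp0:1 pp1:3 pp2:3 pp3:2
Op 4: fork(P0) -> P3. 4 ppages; refcounts: pp0:2 pp1:4 pp2:4 pp3:2
Op 5: read(P1, v1) -> 48. No state change.
Op 6: read(P2, v2) -> 41. No state change.
Op 7: write(P1, v2, 108). refcount(pp2)=4>1 -> COPY to pp4. 5 ppages; refcounts: pp0:2 pp1:4 pp2:3 pp3:2 pp4:1

Answer: 2 4 3 2 1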